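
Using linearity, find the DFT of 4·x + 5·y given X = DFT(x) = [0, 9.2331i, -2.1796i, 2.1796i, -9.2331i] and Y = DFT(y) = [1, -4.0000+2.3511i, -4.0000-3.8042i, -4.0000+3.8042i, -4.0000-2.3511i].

By linearity: DFT(4x + 5y) = 4·DFT(x) + 5·DFT(y)
= 4·[0, 9.2331i, -2.1796i, 2.1796i, -9.2331i] + 5·[1, -4.0000+2.3511i, -4.0000-3.8042i, -4.0000+3.8042i, -4.0000-2.3511i]

Computing element-wise:
Z[0] = 4·(0) + 5·(1) = 5
Z[1] = 4·(9.2331i) + 5·(-4.0000+2.3511i) = -20.0000+48.6879i
Z[2] = 4·(-2.1796i) + 5·(-4.0000-3.8042i) = -20.0000-27.7394i
Z[3] = 4·(2.1796i) + 5·(-4.0000+3.8042i) = -20.0000+27.7394i
Z[4] = 4·(-9.2331i) + 5·(-4.0000-2.3511i) = -20.0000-48.6879i

DFT(4x + 5y) = 4·X + 5·Y = [5, -20.0000+48.6879i, -20.0000-27.7394i, -20.0000+27.7394i, -20.0000-48.6879i]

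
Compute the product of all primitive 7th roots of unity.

The primitive 7th roots of unity are ω_7^k for k coprime to 7: k ∈ {1, 2, 3, 4, 5, 6}
Their product equals the constant term of the cyclotomic polynomial Φ_7(x) up to sign.
For n ≥ 3, the product of all primitive nth roots of unity is 1. (For n=1 it is 1; for n=2 it is -1.)

1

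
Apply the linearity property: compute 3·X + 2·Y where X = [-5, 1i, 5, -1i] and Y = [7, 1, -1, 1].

By linearity: DFT(3x + 2y) = 3·DFT(x) + 2·DFT(y)
= 3·[-5, 1i, 5, -1i] + 2·[7, 1, -1, 1]

Computing element-wise:
Z[0] = 3·(-5) + 2·(7) = -1
Z[1] = 3·(1i) + 2·(1) = 2+3i
Z[2] = 3·(5) + 2·(-1) = 13
Z[3] = 3·(-1i) + 2·(1) = 2-3i

DFT(3x + 2y) = 3·X + 2·Y = [-1, 2+3i, 13, 2-3i]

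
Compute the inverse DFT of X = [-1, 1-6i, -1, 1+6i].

x[n] = (1/4) Σ(k=0 to 3) X[k] · e^(2πikn/4)

Computing each x[n]:
x[0] = 0
x[1] = 3
x[2] = -1
x[3] = -3

x = [0, 3, -1, -3]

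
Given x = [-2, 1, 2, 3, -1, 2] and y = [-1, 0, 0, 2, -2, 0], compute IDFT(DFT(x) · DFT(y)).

(x ⊛ y)[n] = Σ(m=0 to 5) x[m] · y[(n-m) mod 6]

Computing each output sample:
(x ⊛ y)[0] = 4
(x ⊛ y)[1] = -9
(x ⊛ y)[2] = 4
(x ⊛ y)[3] = -11
(x ⊛ y)[4] = 7
(x ⊛ y)[5] = 0

x ⊛ y = [4, -9, 4, -11, 7, 0]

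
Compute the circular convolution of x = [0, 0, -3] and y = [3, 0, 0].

(x ⊛ y)[n] = Σ(m=0 to 2) x[m] · y[(n-m) mod 3]

Computing each output sample:
(x ⊛ y)[0] = 0
(x ⊛ y)[1] = 0
(x ⊛ y)[2] = -9

x ⊛ y = [0, 0, -9]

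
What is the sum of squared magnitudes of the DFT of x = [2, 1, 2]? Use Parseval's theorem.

Parseval: Σ|x[n]|² = (1/N)Σ|X[k]|², so Σ|X[k]|² = N·Σ|x[n]|² = 3·9.0000

Σ|X[k]|² = N·Σ|x[n]|² = 3·9.0000 = 27.0000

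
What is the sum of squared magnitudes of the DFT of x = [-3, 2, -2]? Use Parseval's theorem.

Parseval: Σ|x[n]|² = (1/N)Σ|X[k]|², so Σ|X[k]|² = N·Σ|x[n]|² = 3·17.0000

Σ|X[k]|² = N·Σ|x[n]|² = 3·17.0000 = 51.0000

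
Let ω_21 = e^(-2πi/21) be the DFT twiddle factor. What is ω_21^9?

ω_21^9 = e^(-2πi·9/21)
= cos(-2π·9/21) + i·sin(-2π·9/21)
= cos(-18π/21) + i·sin(-18π/21)

ω_21^9 = cos(-18π/21) + i·sin(-18π/21) = -0.9010-0.4339i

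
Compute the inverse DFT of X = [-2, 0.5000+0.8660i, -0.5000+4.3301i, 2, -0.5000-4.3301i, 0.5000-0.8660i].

x[n] = (1/6) Σ(k=0 to 5) X[k] · e^(2πikn/6)

Computing each x[n]:
x[0] = 0
x[1] = -2
x[2] = 1
x[3] = -1
x[4] = -1
x[5] = 1

x = [0, -2, 1, -1, -1, 1]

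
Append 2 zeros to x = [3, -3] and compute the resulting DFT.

Original 2-point DFT: [0, 6]
Zero-padded 4-point DFT provides frequency interpolation.

DFT_4([x, 0, ...]) = [0, 3+3i, 6, 3-3i]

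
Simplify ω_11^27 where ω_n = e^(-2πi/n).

Since ω_11^11 = 1, powers reduce modulo 11.
27 mod 11 = 5
So ω_11^27 = ω_11^5 = e^(-2πi·5/11)

ω_11^27 = ω_11^5 = -0.9595-0.2817i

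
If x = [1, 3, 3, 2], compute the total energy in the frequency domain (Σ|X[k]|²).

Parseval: Σ|x[n]|² = (1/N)Σ|X[k]|², so Σ|X[k]|² = N·Σ|x[n]|² = 4·23.0000

Σ|X[k]|² = N·Σ|x[n]|² = 4·23.0000 = 92.0000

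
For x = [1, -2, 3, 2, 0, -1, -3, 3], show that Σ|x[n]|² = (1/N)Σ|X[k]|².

Time domain:
Σ|x[n]|² = |1|² + |-2|² + |3|² + |2|² + |0|² + |-1|² + |-3|² + |3|² = 37.0000

Frequency domain:
(1/8)Σ|X[k]|² = (1/8)(|3|² + |1.0000-4.5858i|² + |1+8i|² + |1.0000+7.4142i|² + |-1|² + |1.0000-7.4142i|² + |1-8i|² + |1.0000+4.5858i|²) = (1/8)·296.0000 = 37.0000

Both sides agree, confirming Parseval's theorem.

Σ|x[n]|² = (1/N)Σ|X[k]|² = 37.0000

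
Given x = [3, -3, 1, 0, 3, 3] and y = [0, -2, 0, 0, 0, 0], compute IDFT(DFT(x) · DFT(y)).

(x ⊛ y)[n] = Σ(m=0 to 5) x[m] · y[(n-m) mod 6]

Computing each output sample:
(x ⊛ y)[0] = -6
(x ⊛ y)[1] = -6
(x ⊛ y)[2] = 6
(x ⊛ y)[3] = -2
(x ⊛ y)[4] = 0
(x ⊛ y)[5] = -6

x ⊛ y = [-6, -6, 6, -2, 0, -6]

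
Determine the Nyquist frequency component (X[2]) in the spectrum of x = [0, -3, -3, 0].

X[2] = Σ(n=0 to 3) x[n] · ω_4^(2n) where ω_4 = e^(-2πi/4)
= (0)·ω_4^0 + (-3)·ω_4^2 + (-3)·ω_4^4 + (0)·ω_4^6

X[2] = 0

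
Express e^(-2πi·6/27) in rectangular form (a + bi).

ω_27^6 = e^(-2πi·6/27)
= cos(-2π·6/27) + i·sin(-2π·6/27)
= cos(-12π/27) + i·sin(-12π/27)

ω_27^6 = cos(-12π/27) + i·sin(-12π/27) = 0.1736-0.9848i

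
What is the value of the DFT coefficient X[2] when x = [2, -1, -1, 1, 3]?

X[2] = Σ(n=0 to 4) x[n] · ω_5^(2n) where ω_5 = e^(-2πi/5)
= (2)·ω_5^0 + (-1)·ω_5^2 + (-1)·ω_5^4 + (1)·ω_5^6 + (3)·ω_5^8

X[2] = 0.3820+0.4490i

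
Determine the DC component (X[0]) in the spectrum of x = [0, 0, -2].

X[0] = Σ(n=0 to 2) x[n] · ω_3^0 = Σ x[n]
= (0) + (0) + (-2)

X[0] = -2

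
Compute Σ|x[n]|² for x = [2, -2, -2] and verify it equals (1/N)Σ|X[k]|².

Time domain:
Σ|x[n]|² = |2|² + |-2|² + |-2|² = 12.0000

Frequency domain:
(1/3)Σ|X[k]|² = (1/3)(|-2|² + |4|² + |4|²) = (1/3)·36.0000 = 12.0000

Both sides agree, confirming Parseval's theorem.

Σ|x[n]|² = (1/N)Σ|X[k]|² = 12.0000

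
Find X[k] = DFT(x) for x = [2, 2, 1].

X[k] = Σ(n=0 to 2) x[n] · ω_3^(nk)
where ω_3 = e^(-2πi/3)

Computing each X[k]:
X[0] = 5
X[1] = 0.5000-0.8660i
X[2] = 0.5000+0.8660i

X = [5, 0.5000-0.8660i, 0.5000+0.8660i]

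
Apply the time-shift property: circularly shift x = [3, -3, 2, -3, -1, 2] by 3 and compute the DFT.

Time shift by 3: X_shifted[k] = ω_6^(3k) · X[k]
Shifted x = [-3, -1, 2, 3, -3, 2]

DFT(x[n-3]) = [0, -5.0000-1.7321i, 6.9282i, -8, -6.9282i, -5.0000+1.7321i]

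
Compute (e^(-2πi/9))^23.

Since ω_9^9 = 1, powers reduce modulo 9.
23 mod 9 = 5
So ω_9^23 = ω_9^5 = e^(-2πi·5/9)

ω_9^23 = ω_9^5 = -0.9397+0.3420i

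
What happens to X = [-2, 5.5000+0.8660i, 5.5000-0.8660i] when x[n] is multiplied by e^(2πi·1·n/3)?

Modulation property: DFT(ω_3^(-1n)·x[n]) = X[(k-1) mod 3], so circularly shift X by 1 positions.

X[k-1] = [5.5000-0.8660i, -2, 5.5000+0.8660i]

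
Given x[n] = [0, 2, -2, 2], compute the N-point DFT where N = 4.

X[k] = Σ(n=0 to 3) x[n] · ω_4^(nk)
where ω_4 = e^(-2πi/4)

Computing each X[k]:
X[0] = 2
X[1] = 2
X[2] = -6
X[3] = 2

X = [2, 2, -6, 2]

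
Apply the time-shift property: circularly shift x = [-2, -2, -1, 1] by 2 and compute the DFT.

Time shift by 2: X_shifted[k] = ω_4^(2k) · X[k]
Shifted x = [-1, 1, -2, -2]

DFT(x[n-2]) = [-4, 1-3i, -2, 1+3i]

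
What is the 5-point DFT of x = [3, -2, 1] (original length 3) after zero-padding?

Original 3-point DFT: [2, 3.5000+2.5981i, 3.5000-2.5981i]
Zero-padded 5-point DFT provides frequency interpolation.

DFT_5([x, 0, ...]) = [2, 1.5729+1.3143i, 4.9271+2.1266i, 4.9271-2.1266i, 1.5729-1.3143i]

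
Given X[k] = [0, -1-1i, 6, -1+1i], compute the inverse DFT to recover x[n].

x[n] = (1/4) Σ(k=0 to 3) X[k] · e^(2πikn/4)

Computing each x[n]:
x[0] = 1
x[1] = -1
x[2] = 2
x[3] = -2

x = [1, -1, 2, -2]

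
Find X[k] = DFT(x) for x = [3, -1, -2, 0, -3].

X[k] = Σ(n=0 to 4) x[n] · ω_5^(nk)
where ω_5 = e^(-2πi/5)

Computing each X[k]:
X[0] = -3
X[1] = 3.3820-0.7265i
X[2] = 5.6180-3.0777i
X[3] = 5.6180+3.0777i
X[4] = 3.3820+0.7265i

X = [-3, 3.3820-0.7265i, 5.6180-3.0777i, 5.6180+3.0777i, 3.3820+0.7265i]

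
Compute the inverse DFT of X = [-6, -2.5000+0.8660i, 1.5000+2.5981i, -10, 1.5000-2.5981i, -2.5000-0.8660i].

x[n] = (1/6) Σ(k=0 to 5) X[k] · e^(2πikn/6)

Computing each x[n]:
x[0] = -3
x[1] = -1
x[2] = -2
x[3] = 2
x[4] = -3
x[5] = 1

x = [-3, -1, -2, 2, -3, 1]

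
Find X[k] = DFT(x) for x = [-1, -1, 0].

X[k] = Σ(n=0 to 2) x[n] · ω_3^(nk)
where ω_3 = e^(-2πi/3)

Computing each X[k]:
X[0] = -2
X[1] = -0.5000+0.8660i
X[2] = -0.5000-0.8660i

X = [-2, -0.5000+0.8660i, -0.5000-0.8660i]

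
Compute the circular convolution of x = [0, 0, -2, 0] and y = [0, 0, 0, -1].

(x ⊛ y)[n] = Σ(m=0 to 3) x[m] · y[(n-m) mod 4]

Computing each output sample:
(x ⊛ y)[0] = 0
(x ⊛ y)[1] = 2
(x ⊛ y)[2] = 0
(x ⊛ y)[3] = 0

x ⊛ y = [0, 2, 0, 0]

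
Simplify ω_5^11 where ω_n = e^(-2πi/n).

Since ω_5^5 = 1, powers reduce modulo 5.
11 mod 5 = 1
So ω_5^11 = ω_5^1 = e^(-2πi·1/5)

ω_5^11 = ω_5^1 = 0.3090-0.9511i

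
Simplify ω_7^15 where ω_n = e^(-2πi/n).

Since ω_7^7 = 1, powers reduce modulo 7.
15 mod 7 = 1
So ω_7^15 = ω_7^1 = e^(-2πi·1/7)

ω_7^15 = ω_7^1 = 0.6235-0.7818i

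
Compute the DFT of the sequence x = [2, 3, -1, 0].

X[k] = Σ(n=0 to 3) x[n] · ω_4^(nk)
where ω_4 = e^(-2πi/4)

Computing each X[k]:
X[0] = 4
X[1] = 3-3i
X[2] = -2
X[3] = 3+3i

X = [4, 3-3i, -2, 3+3i]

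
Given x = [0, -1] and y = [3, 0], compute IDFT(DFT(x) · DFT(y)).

(x ⊛ y)[n] = Σ(m=0 to 1) x[m] · y[(n-m) mod 2]

Computing each output sample:
(x ⊛ y)[0] = 0
(x ⊛ y)[1] = -3

x ⊛ y = [0, -3]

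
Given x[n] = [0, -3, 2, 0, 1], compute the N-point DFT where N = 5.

X[k] = Σ(n=0 to 4) x[n] · ω_5^(nk)
where ω_5 = e^(-2πi/5)

Computing each X[k]:
X[0] = 0
X[1] = -2.2361+2.6287i
X[2] = 2.2361+4.2533i
X[3] = 2.2361-4.2533i
X[4] = -2.2361-2.6287i

X = [0, -2.2361+2.6287i, 2.2361+4.2533i, 2.2361-4.2533i, -2.2361-2.6287i]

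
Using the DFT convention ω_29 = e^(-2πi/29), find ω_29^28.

ω_29^28 = e^(-2πi·28/29)
= cos(-2π·28/29) + i·sin(-2π·28/29)
= cos(-56π/29) + i·sin(-56π/29)

ω_29^28 = cos(-56π/29) + i·sin(-56π/29) = 0.9766+0.2150i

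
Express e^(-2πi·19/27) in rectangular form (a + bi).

ω_27^19 = e^(-2πi·19/27)
= cos(-2π·19/27) + i·sin(-2π·19/27)
= cos(-38π/27) + i·sin(-38π/27)

ω_27^19 = cos(-38π/27) + i·sin(-38π/27) = -0.2868+0.9580i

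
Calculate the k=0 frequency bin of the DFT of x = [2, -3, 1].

X[0] = Σ(n=0 to 2) x[n] · ω_3^0 = Σ x[n]
= (2) + (-3) + (1)

X[0] = 0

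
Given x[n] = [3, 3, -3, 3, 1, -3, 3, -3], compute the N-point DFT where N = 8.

X[k] = Σ(n=0 to 7) x[n] · ω_8^(nk)
where ω_8 = e^(-2πi/8)

Computing each X[k]:
X[0] = 4
X[1] = 2.0000-2.4853i
X[2] = 4
X[3] = 2.0000-14.4853i
X[4] = 4
X[5] = 2.0000+14.4853i
X[6] = 4
X[7] = 2.0000+2.4853i

X = [4, 2.0000-2.4853i, 4, 2.0000-14.4853i, 4, 2.0000+14.4853i, 4, 2.0000+2.4853i]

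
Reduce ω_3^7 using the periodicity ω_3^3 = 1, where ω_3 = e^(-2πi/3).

Since ω_3^3 = 1, powers reduce modulo 3.
7 mod 3 = 1
So ω_3^7 = ω_3^1 = e^(-2πi·1/3)

ω_3^7 = ω_3^1 = -0.5000-0.8660i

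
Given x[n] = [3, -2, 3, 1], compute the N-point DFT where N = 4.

X[k] = Σ(n=0 to 3) x[n] · ω_4^(nk)
where ω_4 = e^(-2πi/4)

Computing each X[k]:
X[0] = 5
X[1] = 3i
X[2] = 7
X[3] = -3i

X = [5, 3i, 7, -3i]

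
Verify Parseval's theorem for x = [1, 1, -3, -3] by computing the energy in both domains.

Time domain:
Σ|x[n]|² = |1|² + |1|² + |-3|² + |-3|² = 20.0000

Frequency domain:
(1/4)Σ|X[k]|² = (1/4)(|-4|² + |4-4i|² + |0|² + |4+4i|²) = (1/4)·80.0000 = 20.0000

Both sides agree, confirming Parseval's theorem.

Σ|x[n]|² = (1/N)Σ|X[k]|² = 20.0000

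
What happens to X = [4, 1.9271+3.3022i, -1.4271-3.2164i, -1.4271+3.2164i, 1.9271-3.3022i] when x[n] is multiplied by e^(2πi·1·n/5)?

Modulation property: DFT(ω_5^(-1n)·x[n]) = X[(k-1) mod 5], so circularly shift X by 1 positions.

X[k-1] = [1.9271-3.3022i, 4, 1.9271+3.3022i, -1.4271-3.2164i, -1.4271+3.2164i]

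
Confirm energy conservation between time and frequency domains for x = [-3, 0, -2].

Time domain:
Σ|x[n]|² = |-3|² + |0|² + |-2|² = 13.0000

Frequency domain:
(1/3)Σ|X[k]|² = (1/3)(|-5|² + |-2.0000-1.7321i|² + |-2.0000+1.7321i|²) = (1/3)·39.0000 = 13.0000

Both sides agree, confirming Parseval's theorem.

Σ|x[n]|² = (1/N)Σ|X[k]|² = 13.0000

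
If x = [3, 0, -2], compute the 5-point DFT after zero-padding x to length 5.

Original 3-point DFT: [1, 4.0000-1.7321i, 4.0000+1.7321i]
Zero-padded 5-point DFT provides frequency interpolation.

DFT_5([x, 0, ...]) = [1, 4.6180+1.1756i, 2.3820-1.9021i, 2.3820+1.9021i, 4.6180-1.1756i]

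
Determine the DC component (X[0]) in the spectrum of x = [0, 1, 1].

X[0] = Σ(n=0 to 2) x[n] · ω_3^0 = Σ x[n]
= (0) + (1) + (1)

X[0] = 2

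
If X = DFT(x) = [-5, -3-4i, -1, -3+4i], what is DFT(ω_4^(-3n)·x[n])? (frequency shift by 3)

Modulation property: DFT(ω_4^(-3n)·x[n]) = X[(k-3) mod 4], so circularly shift X by 3 positions.

X[k-3] = [-3-4i, -1, -3+4i, -5]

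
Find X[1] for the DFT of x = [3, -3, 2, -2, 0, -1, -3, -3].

X[1] = Σ(n=0 to 7) x[n] · ω_8^(1n) where ω_8 = e^(-2πi/8)
= (3)·ω_8^0 + (-3)·ω_8^1 + (2)·ω_8^2 + (-2)·ω_8^3 + (0)·ω_8^4 + (-1)·ω_8^5 + (-3)·ω_8^6 + (-3)·ω_8^7

X[1] = 0.8787-4.2929i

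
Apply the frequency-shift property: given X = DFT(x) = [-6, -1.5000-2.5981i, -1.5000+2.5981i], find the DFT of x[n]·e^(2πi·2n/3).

Modulation property: DFT(ω_3^(-2n)·x[n]) = X[(k-2) mod 3], so circularly shift X by 2 positions.

X[k-2] = [-1.5000-2.5981i, -1.5000+2.5981i, -6]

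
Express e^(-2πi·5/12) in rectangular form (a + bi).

ω_12^5 = e^(-2πi·5/12)
= cos(-2π·5/12) + i·sin(-2π·5/12)
= cos(-10π/12) + i·sin(-10π/12)

ω_12^5 = cos(-10π/12) + i·sin(-10π/12) = -0.8660-0.5000i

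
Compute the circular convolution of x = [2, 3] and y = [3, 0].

(x ⊛ y)[n] = Σ(m=0 to 1) x[m] · y[(n-m) mod 2]

Computing each output sample:
(x ⊛ y)[0] = 6
(x ⊛ y)[1] = 9

x ⊛ y = [6, 9]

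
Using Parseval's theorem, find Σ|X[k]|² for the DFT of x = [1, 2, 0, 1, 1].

Parseval: Σ|x[n]|² = (1/N)Σ|X[k]|², so Σ|X[k]|² = N·Σ|x[n]|² = 5·7.0000

Σ|X[k]|² = N·Σ|x[n]|² = 5·7.0000 = 35.0000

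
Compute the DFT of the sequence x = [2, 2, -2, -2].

X[k] = Σ(n=0 to 3) x[n] · ω_4^(nk)
where ω_4 = e^(-2πi/4)

Computing each X[k]:
X[0] = 0
X[1] = 4-4i
X[2] = 0
X[3] = 4+4i

X = [0, 4-4i, 0, 4+4i]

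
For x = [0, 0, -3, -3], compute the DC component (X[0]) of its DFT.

X[0] = Σ(n=0 to 3) x[n] · ω_4^0 = Σ x[n]
= (0) + (0) + (-3) + (-3)

X[0] = -6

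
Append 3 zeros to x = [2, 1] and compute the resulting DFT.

Original 2-point DFT: [3, 1]
Zero-padded 5-point DFT provides frequency interpolation.

DFT_5([x, 0, ...]) = [3, 2.3090-0.9511i, 1.1910-0.5878i, 1.1910+0.5878i, 2.3090+0.9511i]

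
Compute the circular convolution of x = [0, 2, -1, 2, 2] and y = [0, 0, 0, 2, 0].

(x ⊛ y)[n] = Σ(m=0 to 4) x[m] · y[(n-m) mod 5]

Computing each output sample:
(x ⊛ y)[0] = -2
(x ⊛ y)[1] = 4
(x ⊛ y)[2] = 4
(x ⊛ y)[3] = 0
(x ⊛ y)[4] = 4

x ⊛ y = [-2, 4, 4, 0, 4]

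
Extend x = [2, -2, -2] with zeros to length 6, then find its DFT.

Original 3-point DFT: [-2, 4, 4]
Zero-padded 6-point DFT provides frequency interpolation.

DFT_6([x, 0, ...]) = [-2, 2.0000+3.4641i, 4, 2, 4, 2.0000-3.4641i]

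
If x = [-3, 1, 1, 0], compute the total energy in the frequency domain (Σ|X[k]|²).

Parseval: Σ|x[n]|² = (1/N)Σ|X[k]|², so Σ|X[k]|² = N·Σ|x[n]|² = 4·11.0000

Σ|X[k]|² = N·Σ|x[n]|² = 4·11.0000 = 44.0000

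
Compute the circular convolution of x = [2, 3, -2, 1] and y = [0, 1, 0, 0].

(x ⊛ y)[n] = Σ(m=0 to 3) x[m] · y[(n-m) mod 4]

Computing each output sample:
(x ⊛ y)[0] = 1
(x ⊛ y)[1] = 2
(x ⊛ y)[2] = 3
(x ⊛ y)[3] = -2

x ⊛ y = [1, 2, 3, -2]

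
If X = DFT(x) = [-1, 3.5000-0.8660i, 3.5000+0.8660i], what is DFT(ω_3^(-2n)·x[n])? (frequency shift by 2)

Modulation property: DFT(ω_3^(-2n)·x[n]) = X[(k-2) mod 3], so circularly shift X by 2 positions.

X[k-2] = [3.5000-0.8660i, 3.5000+0.8660i, -1]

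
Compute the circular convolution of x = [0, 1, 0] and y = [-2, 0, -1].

(x ⊛ y)[n] = Σ(m=0 to 2) x[m] · y[(n-m) mod 3]

Computing each output sample:
(x ⊛ y)[0] = -1
(x ⊛ y)[1] = -2
(x ⊛ y)[2] = 0

x ⊛ y = [-1, -2, 0]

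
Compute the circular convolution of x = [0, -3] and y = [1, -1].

(x ⊛ y)[n] = Σ(m=0 to 1) x[m] · y[(n-m) mod 2]

Computing each output sample:
(x ⊛ y)[0] = 3
(x ⊛ y)[1] = -3

x ⊛ y = [3, -3]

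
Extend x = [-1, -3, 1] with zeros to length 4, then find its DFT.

Original 3-point DFT: [-3, 3.4641i, -3.4641i]
Zero-padded 4-point DFT provides frequency interpolation.

DFT_4([x, 0, ...]) = [-3, -2+3i, 3, -2-3i]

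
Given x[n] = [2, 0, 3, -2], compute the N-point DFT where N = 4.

X[k] = Σ(n=0 to 3) x[n] · ω_4^(nk)
where ω_4 = e^(-2πi/4)

Computing each X[k]:
X[0] = 3
X[1] = -1-2i
X[2] = 7
X[3] = -1+2i

X = [3, -1-2i, 7, -1+2i]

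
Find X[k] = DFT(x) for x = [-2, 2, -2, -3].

X[k] = Σ(n=0 to 3) x[n] · ω_4^(nk)
where ω_4 = e^(-2πi/4)

Computing each X[k]:
X[0] = -5
X[1] = -5i
X[2] = -3
X[3] = 5i

X = [-5, -5i, -3, 5i]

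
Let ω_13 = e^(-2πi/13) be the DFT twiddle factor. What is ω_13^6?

ω_13^6 = e^(-2πi·6/13)
= cos(-2π·6/13) + i·sin(-2π·6/13)
= cos(-12π/13) + i·sin(-12π/13)

ω_13^6 = cos(-12π/13) + i·sin(-12π/13) = -0.9709-0.2393i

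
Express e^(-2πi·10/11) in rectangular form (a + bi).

ω_11^10 = e^(-2πi·10/11)
= cos(-2π·10/11) + i·sin(-2π·10/11)
= cos(-20π/11) + i·sin(-20π/11)

ω_11^10 = cos(-20π/11) + i·sin(-20π/11) = 0.8413+0.5406i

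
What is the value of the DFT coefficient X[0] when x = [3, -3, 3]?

X[0] = Σ(n=0 to 2) x[n] · ω_3^0 = Σ x[n]
= (3) + (-3) + (3)

X[0] = 3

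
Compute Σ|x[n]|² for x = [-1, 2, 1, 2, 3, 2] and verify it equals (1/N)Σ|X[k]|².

Time domain:
Σ|x[n]|² = |-1|² + |2|² + |1|² + |2|² + |3|² + |2|² = 23.0000

Frequency domain:
(1/6)Σ|X[k]|² = (1/6)(|9|² + |-3.0000+1.7321i|² + |-3.0000-1.7321i|² + |-3|² + |-3.0000+1.7321i|² + |-3.0000-1.7321i|²) = (1/6)·138.0000 = 23.0000

Both sides agree, confirming Parseval's theorem.

Σ|x[n]|² = (1/N)Σ|X[k]|² = 23.0000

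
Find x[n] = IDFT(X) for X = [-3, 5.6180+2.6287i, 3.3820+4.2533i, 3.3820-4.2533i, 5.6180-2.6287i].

x[n] = (1/5) Σ(k=0 to 4) X[k] · e^(2πikn/5)

Computing each x[n]:
x[0] = 3
x[1] = -3
x[2] = -1
x[3] = -3
x[4] = 1

x = [3, -3, -1, -3, 1]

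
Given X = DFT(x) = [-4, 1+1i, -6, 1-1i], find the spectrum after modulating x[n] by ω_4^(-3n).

Modulation property: DFT(ω_4^(-3n)·x[n]) = X[(k-3) mod 4], so circularly shift X by 3 positions.

X[k-3] = [1+1i, -6, 1-1i, -4]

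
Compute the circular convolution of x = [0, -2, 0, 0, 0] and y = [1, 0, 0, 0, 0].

(x ⊛ y)[n] = Σ(m=0 to 4) x[m] · y[(n-m) mod 5]

Computing each output sample:
(x ⊛ y)[0] = 0
(x ⊛ y)[1] = -2
(x ⊛ y)[2] = 0
(x ⊛ y)[3] = 0
(x ⊛ y)[4] = 0

x ⊛ y = [0, -2, 0, 0, 0]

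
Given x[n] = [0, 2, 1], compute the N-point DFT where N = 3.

X[k] = Σ(n=0 to 2) x[n] · ω_3^(nk)
where ω_3 = e^(-2πi/3)

Computing each X[k]:
X[0] = 3
X[1] = -1.5000-0.8660i
X[2] = -1.5000+0.8660i

X = [3, -1.5000-0.8660i, -1.5000+0.8660i]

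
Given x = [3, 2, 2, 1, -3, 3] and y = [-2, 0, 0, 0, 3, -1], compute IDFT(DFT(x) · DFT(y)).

(x ⊛ y)[n] = Σ(m=0 to 5) x[m] · y[(n-m) mod 6]

Computing each output sample:
(x ⊛ y)[0] = -2
(x ⊛ y)[1] = -3
(x ⊛ y)[2] = -14
(x ⊛ y)[3] = 10
(x ⊛ y)[4] = 12
(x ⊛ y)[5] = -3

x ⊛ y = [-2, -3, -14, 10, 12, -3]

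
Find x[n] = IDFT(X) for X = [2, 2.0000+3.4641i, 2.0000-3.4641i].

x[n] = (1/3) Σ(k=0 to 2) X[k] · e^(2πikn/3)

Computing each x[n]:
x[0] = 2
x[1] = -2
x[2] = 2

x = [2, -2, 2]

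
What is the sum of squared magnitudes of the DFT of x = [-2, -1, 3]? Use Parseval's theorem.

Parseval: Σ|x[n]|² = (1/N)Σ|X[k]|², so Σ|X[k]|² = N·Σ|x[n]|² = 3·14.0000

Σ|X[k]|² = N·Σ|x[n]|² = 3·14.0000 = 42.0000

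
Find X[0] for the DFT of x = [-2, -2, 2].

X[0] = Σ(n=0 to 2) x[n] · ω_3^0 = Σ x[n]
= (-2) + (-2) + (2)

X[0] = -2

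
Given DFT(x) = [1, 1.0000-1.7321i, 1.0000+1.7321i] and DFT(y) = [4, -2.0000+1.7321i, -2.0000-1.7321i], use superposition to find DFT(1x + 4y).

By linearity: DFT(1x + 4y) = 1·DFT(x) + 4·DFT(y)
= 1·[1, 1.0000-1.7321i, 1.0000+1.7321i] + 4·[4, -2.0000+1.7321i, -2.0000-1.7321i]

Computing element-wise:
Z[0] = 1·(1) + 4·(4) = 17
Z[1] = 1·(1.0000-1.7321i) + 4·(-2.0000+1.7321i) = -7.0000+5.1963i
Z[2] = 1·(1.0000+1.7321i) + 4·(-2.0000-1.7321i) = -7.0000-5.1963i

DFT(1x + 4y) = 1·X + 4·Y = [17, -7.0000+5.1963i, -7.0000-5.1963i]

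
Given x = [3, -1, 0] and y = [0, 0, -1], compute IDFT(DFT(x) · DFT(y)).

(x ⊛ y)[n] = Σ(m=0 to 2) x[m] · y[(n-m) mod 3]

Computing each output sample:
(x ⊛ y)[0] = 1
(x ⊛ y)[1] = 0
(x ⊛ y)[2] = -3

x ⊛ y = [1, 0, -3]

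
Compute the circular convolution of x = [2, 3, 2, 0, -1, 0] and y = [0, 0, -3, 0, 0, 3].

(x ⊛ y)[n] = Σ(m=0 to 5) x[m] · y[(n-m) mod 6]

Computing each output sample:
(x ⊛ y)[0] = 12
(x ⊛ y)[1] = 6
(x ⊛ y)[2] = -6
(x ⊛ y)[3] = -12
(x ⊛ y)[4] = -6
(x ⊛ y)[5] = 6

x ⊛ y = [12, 6, -6, -12, -6, 6]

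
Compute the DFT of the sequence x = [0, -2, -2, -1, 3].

X[k] = Σ(n=0 to 4) x[n] · ω_5^(nk)
where ω_5 = e^(-2πi/5)

Computing each X[k]:
X[0] = -2
X[1] = 2.7361+5.3431i
X[2] = -1.7361+1.9879i
X[3] = -1.7361-1.9879i
X[4] = 2.7361-5.3431i

X = [-2, 2.7361+5.3431i, -1.7361+1.9879i, -1.7361-1.9879i, 2.7361-5.3431i]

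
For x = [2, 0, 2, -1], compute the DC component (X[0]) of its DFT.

X[0] = Σ(n=0 to 3) x[n] · ω_4^0 = Σ x[n]
= (2) + (0) + (2) + (-1)

X[0] = 3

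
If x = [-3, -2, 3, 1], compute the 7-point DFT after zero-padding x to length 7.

Original 4-point DFT: [-1, -6+3i, 1, -6-3i]
Zero-padded 7-point DFT provides frequency interpolation.

DFT_7([x, 0, ...]) = [-1, -5.8155-1.7950i, -4.6344+4.0333i, 0.4499+2.2383i, 0.4499-2.2383i, -4.6344-4.0333i, -5.8155+1.7950i]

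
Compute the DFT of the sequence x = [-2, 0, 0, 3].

X[k] = Σ(n=0 to 3) x[n] · ω_4^(nk)
where ω_4 = e^(-2πi/4)

Computing each X[k]:
X[0] = 1
X[1] = -2+3i
X[2] = -5
X[3] = -2-3i

X = [1, -2+3i, -5, -2-3i]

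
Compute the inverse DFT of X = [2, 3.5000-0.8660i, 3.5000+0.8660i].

x[n] = (1/3) Σ(k=0 to 2) X[k] · e^(2πikn/3)

Computing each x[n]:
x[0] = 3
x[1] = 0
x[2] = -1

x = [3, 0, -1]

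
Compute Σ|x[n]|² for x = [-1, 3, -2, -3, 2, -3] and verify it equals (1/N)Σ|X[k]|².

Time domain:
Σ|x[n]|² = |-1|² + |3|² + |-2|² + |-3|² + |2|² + |-3|² = 36.0000

Frequency domain:
(1/6)Σ|X[k]|² = (1/6)(|-4|² + |2.0000-1.7321i|² + |-4.0000-8.6603i|² + |2|² + |-4.0000+8.6603i|² + |2.0000+1.7321i|²) = (1/6)·216.0000 = 36.0000

Both sides agree, confirming Parseval's theorem.

Σ|x[n]|² = (1/N)Σ|X[k]|² = 36.0000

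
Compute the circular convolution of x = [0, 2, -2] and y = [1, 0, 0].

(x ⊛ y)[n] = Σ(m=0 to 2) x[m] · y[(n-m) mod 3]

Computing each output sample:
(x ⊛ y)[0] = 0
(x ⊛ y)[1] = 2
(x ⊛ y)[2] = -2

x ⊛ y = [0, 2, -2]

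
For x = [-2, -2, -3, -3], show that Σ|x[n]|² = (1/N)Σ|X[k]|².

Time domain:
Σ|x[n]|² = |-2|² + |-2|² + |-3|² + |-3|² = 26.0000

Frequency domain:
(1/4)Σ|X[k]|² = (1/4)(|-10|² + |1-1i|² + |0|² + |1+1i|²) = (1/4)·104.0000 = 26.0000

Both sides agree, confirming Parseval's theorem.

Σ|x[n]|² = (1/N)Σ|X[k]|² = 26.0000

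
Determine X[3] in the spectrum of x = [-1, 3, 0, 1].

X[3] = Σ(n=0 to 3) x[n] · ω_4^(3n) where ω_4 = e^(-2πi/4)
= (-1)·ω_4^0 + (3)·ω_4^3 + (0)·ω_4^6 + (1)·ω_4^9

X[3] = -1+2i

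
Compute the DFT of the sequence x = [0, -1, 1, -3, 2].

X[k] = Σ(n=0 to 4) x[n] · ω_5^(nk)
where ω_5 = e^(-2πi/5)

Computing each X[k]:
X[0] = -1
X[1] = 1.9271+0.5020i
X[2] = -1.4271+5.5676i
X[3] = -1.4271-5.5676i
X[4] = 1.9271-0.5020i

X = [-1, 1.9271+0.5020i, -1.4271+5.5676i, -1.4271-5.5676i, 1.9271-0.5020i]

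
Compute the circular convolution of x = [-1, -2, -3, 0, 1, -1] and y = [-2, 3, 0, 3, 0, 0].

(x ⊛ y)[n] = Σ(m=0 to 5) x[m] · y[(n-m) mod 6]

Computing each output sample:
(x ⊛ y)[0] = -1
(x ⊛ y)[1] = 4
(x ⊛ y)[2] = -3
(x ⊛ y)[3] = -12
(x ⊛ y)[4] = -8
(x ⊛ y)[5] = -4

x ⊛ y = [-1, 4, -3, -12, -8, -4]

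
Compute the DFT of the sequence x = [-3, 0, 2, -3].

X[k] = Σ(n=0 to 3) x[n] · ω_4^(nk)
where ω_4 = e^(-2πi/4)

Computing each X[k]:
X[0] = -4
X[1] = -5-3i
X[2] = 2
X[3] = -5+3i

X = [-4, -5-3i, 2, -5+3i]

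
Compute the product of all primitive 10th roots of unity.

The primitive 10th roots of unity are ω_10^k for k coprime to 10: k ∈ {1, 3, 7, 9}
Their product equals the constant term of the cyclotomic polynomial Φ_10(x) up to sign.
For n ≥ 3, the product of all primitive nth roots of unity is 1. (For n=1 it is 1; for n=2 it is -1.)

1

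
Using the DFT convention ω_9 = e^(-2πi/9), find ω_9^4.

ω_9^4 = e^(-2πi·4/9)
= cos(-2π·4/9) + i·sin(-2π·4/9)
= cos(-8π/9) + i·sin(-8π/9)

ω_9^4 = cos(-8π/9) + i·sin(-8π/9) = -0.9397-0.3420i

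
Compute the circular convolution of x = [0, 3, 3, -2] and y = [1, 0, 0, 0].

(x ⊛ y)[n] = Σ(m=0 to 3) x[m] · y[(n-m) mod 4]

Computing each output sample:
(x ⊛ y)[0] = 0
(x ⊛ y)[1] = 3
(x ⊛ y)[2] = 3
(x ⊛ y)[3] = -2

x ⊛ y = [0, 3, 3, -2]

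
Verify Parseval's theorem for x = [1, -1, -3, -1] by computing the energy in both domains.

Time domain:
Σ|x[n]|² = |1|² + |-1|² + |-3|² + |-1|² = 12.0000

Frequency domain:
(1/4)Σ|X[k]|² = (1/4)(|-4|² + |4|² + |0|² + |4|²) = (1/4)·48.0000 = 12.0000

Both sides agree, confirming Parseval's theorem.

Σ|x[n]|² = (1/N)Σ|X[k]|² = 12.0000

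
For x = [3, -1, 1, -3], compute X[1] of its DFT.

X[1] = Σ(n=0 to 3) x[n] · ω_4^(1n) where ω_4 = e^(-2πi/4)
= (3)·ω_4^0 + (-1)·ω_4^1 + (1)·ω_4^2 + (-3)·ω_4^3

X[1] = 2-2i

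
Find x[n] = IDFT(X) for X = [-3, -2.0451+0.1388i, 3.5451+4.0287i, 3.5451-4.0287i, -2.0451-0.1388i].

x[n] = (1/5) Σ(k=0 to 4) X[k] · e^(2πikn/5)

Computing each x[n]:
x[0] = 0
x[1] = -3
x[2] = 2
x[3] = -1
x[4] = -1

x = [0, -3, 2, -1, -1]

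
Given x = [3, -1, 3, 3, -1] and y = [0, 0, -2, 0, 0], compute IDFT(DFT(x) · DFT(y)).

(x ⊛ y)[n] = Σ(m=0 to 4) x[m] · y[(n-m) mod 5]

Computing each output sample:
(x ⊛ y)[0] = -6
(x ⊛ y)[1] = 2
(x ⊛ y)[2] = -6
(x ⊛ y)[3] = 2
(x ⊛ y)[4] = -6

x ⊛ y = [-6, 2, -6, 2, -6]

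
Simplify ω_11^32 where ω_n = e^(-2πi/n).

Since ω_11^11 = 1, powers reduce modulo 11.
32 mod 11 = 10
So ω_11^32 = ω_11^10 = e^(-2πi·10/11)

ω_11^32 = ω_11^10 = 0.8413+0.5406i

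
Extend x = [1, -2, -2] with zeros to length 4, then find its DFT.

Original 3-point DFT: [-3, 3, 3]
Zero-padded 4-point DFT provides frequency interpolation.

DFT_4([x, 0, ...]) = [-3, 3+2i, 1, 3-2i]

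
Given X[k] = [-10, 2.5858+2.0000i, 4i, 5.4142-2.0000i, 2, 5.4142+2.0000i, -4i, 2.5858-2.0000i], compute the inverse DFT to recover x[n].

x[n] = (1/8) Σ(k=0 to 7) X[k] · e^(2πikn/8)

Computing each x[n]:
x[0] = 1
x[1] = -3
x[2] = -2
x[3] = 0
x[4] = -3
x[5] = -2
x[6] = 0
x[7] = -1

x = [1, -3, -2, 0, -3, -2, 0, -1]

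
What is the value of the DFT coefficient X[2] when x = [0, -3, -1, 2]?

X[2] = Σ(n=0 to 3) x[n] · ω_4^(2n) where ω_4 = e^(-2πi/4)
= (0)·ω_4^0 + (-3)·ω_4^2 + (-1)·ω_4^4 + (2)·ω_4^6

X[2] = 0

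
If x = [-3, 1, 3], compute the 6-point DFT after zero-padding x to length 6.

Original 3-point DFT: [1, -5.0000+1.7321i, -5.0000-1.7321i]
Zero-padded 6-point DFT provides frequency interpolation.

DFT_6([x, 0, ...]) = [1, -4.0000-3.4641i, -5.0000+1.7321i, -1, -5.0000-1.7321i, -4.0000+3.4641i]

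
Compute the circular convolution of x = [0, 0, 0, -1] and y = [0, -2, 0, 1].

(x ⊛ y)[n] = Σ(m=0 to 3) x[m] · y[(n-m) mod 4]

Computing each output sample:
(x ⊛ y)[0] = 2
(x ⊛ y)[1] = 0
(x ⊛ y)[2] = -1
(x ⊛ y)[3] = 0

x ⊛ y = [2, 0, -1, 0]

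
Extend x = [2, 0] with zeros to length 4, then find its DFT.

Original 2-point DFT: [2, 2]
Zero-padded 4-point DFT provides frequency interpolation.

DFT_4([x, 0, ...]) = [2, 2, 2, 2]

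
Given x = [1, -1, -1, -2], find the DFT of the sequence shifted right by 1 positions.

Time shift by 1: X_shifted[k] = ω_4^(1k) · X[k]
Shifted x = [-2, 1, -1, -1]

DFT(x[n-1]) = [-3, -1-2i, -3, -1+2i]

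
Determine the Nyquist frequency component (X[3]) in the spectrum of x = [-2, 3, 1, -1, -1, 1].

X[3] = Σ(n=0 to 5) x[n] · ω_6^(3n) where ω_6 = e^(-2πi/6)
= (-2)·ω_6^0 + (3)·ω_6^3 + (1)·ω_6^6 + (-1)·ω_6^9 + (-1)·ω_6^12 + (1)·ω_6^15

X[3] = -5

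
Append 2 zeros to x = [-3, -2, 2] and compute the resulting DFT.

Original 3-point DFT: [-3, -3.0000+3.4641i, -3.0000-3.4641i]
Zero-padded 5-point DFT provides frequency interpolation.

DFT_5([x, 0, ...]) = [-3, -5.2361+0.7265i, -0.7639+3.0777i, -0.7639-3.0777i, -5.2361-0.7265i]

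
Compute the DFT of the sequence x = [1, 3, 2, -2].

X[k] = Σ(n=0 to 3) x[n] · ω_4^(nk)
where ω_4 = e^(-2πi/4)

Computing each X[k]:
X[0] = 4
X[1] = -1-5i
X[2] = 2
X[3] = -1+5i

X = [4, -1-5i, 2, -1+5i]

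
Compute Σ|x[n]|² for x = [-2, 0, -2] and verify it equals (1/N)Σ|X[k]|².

Time domain:
Σ|x[n]|² = |-2|² + |0|² + |-2|² = 8.0000

Frequency domain:
(1/3)Σ|X[k]|² = (1/3)(|-4|² + |-1.0000-1.7321i|² + |-1.0000+1.7321i|²) = (1/3)·24.0000 = 8.0000

Both sides agree, confirming Parseval's theorem.

Σ|x[n]|² = (1/N)Σ|X[k]|² = 8.0000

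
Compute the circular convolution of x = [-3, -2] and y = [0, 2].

(x ⊛ y)[n] = Σ(m=0 to 1) x[m] · y[(n-m) mod 2]

Computing each output sample:
(x ⊛ y)[0] = -4
(x ⊛ y)[1] = -6

x ⊛ y = [-4, -6]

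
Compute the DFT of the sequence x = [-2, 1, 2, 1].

X[k] = Σ(n=0 to 3) x[n] · ω_4^(nk)
where ω_4 = e^(-2πi/4)

Computing each X[k]:
X[0] = 2
X[1] = -4
X[2] = -2
X[3] = -4

X = [2, -4, -2, -4]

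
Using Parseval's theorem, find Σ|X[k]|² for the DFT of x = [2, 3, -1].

Parseval: Σ|x[n]|² = (1/N)Σ|X[k]|², so Σ|X[k]|² = N·Σ|x[n]|² = 3·14.0000

Σ|X[k]|² = N·Σ|x[n]|² = 3·14.0000 = 42.0000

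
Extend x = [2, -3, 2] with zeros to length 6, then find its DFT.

Original 3-point DFT: [1, 2.5000+4.3301i, 2.5000-4.3301i]
Zero-padded 6-point DFT provides frequency interpolation.

DFT_6([x, 0, ...]) = [1, -0.5000+0.8660i, 2.5000+4.3301i, 7, 2.5000-4.3301i, -0.5000-0.8660i]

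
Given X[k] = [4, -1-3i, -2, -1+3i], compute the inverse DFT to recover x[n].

x[n] = (1/4) Σ(k=0 to 3) X[k] · e^(2πikn/4)

Computing each x[n]:
x[0] = 0
x[1] = 3
x[2] = 1
x[3] = 0

x = [0, 3, 1, 0]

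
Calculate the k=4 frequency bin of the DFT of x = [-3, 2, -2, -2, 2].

X[4] = Σ(n=0 to 4) x[n] · ω_5^(4n) where ω_5 = e^(-2πi/5)
= (-3)·ω_5^0 + (2)·ω_5^4 + (-2)·ω_5^8 + (-2)·ω_5^12 + (2)·ω_5^16

X[4] = 1.4721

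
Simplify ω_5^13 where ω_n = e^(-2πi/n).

Since ω_5^5 = 1, powers reduce modulo 5.
13 mod 5 = 3
So ω_5^13 = ω_5^3 = e^(-2πi·3/5)

ω_5^13 = ω_5^3 = -0.8090+0.5878i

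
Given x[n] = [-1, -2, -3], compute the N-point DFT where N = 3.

X[k] = Σ(n=0 to 2) x[n] · ω_3^(nk)
where ω_3 = e^(-2πi/3)

Computing each X[k]:
X[0] = -6
X[1] = 1.5000-0.8660i
X[2] = 1.5000+0.8660i

X = [-6, 1.5000-0.8660i, 1.5000+0.8660i]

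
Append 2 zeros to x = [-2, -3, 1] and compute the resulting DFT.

Original 3-point DFT: [-4, -1.0000+3.4641i, -1.0000-3.4641i]
Zero-padded 5-point DFT provides frequency interpolation.

DFT_5([x, 0, ...]) = [-4, -3.7361+2.2654i, 0.7361+2.7144i, 0.7361-2.7144i, -3.7361-2.2654i]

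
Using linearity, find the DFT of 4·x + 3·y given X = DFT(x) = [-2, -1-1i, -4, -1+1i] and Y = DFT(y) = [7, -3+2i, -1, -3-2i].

By linearity: DFT(4x + 3y) = 4·DFT(x) + 3·DFT(y)
= 4·[-2, -1-1i, -4, -1+1i] + 3·[7, -3+2i, -1, -3-2i]

Computing element-wise:
Z[0] = 4·(-2) + 3·(7) = 13
Z[1] = 4·(-1-1i) + 3·(-3+2i) = -13+2i
Z[2] = 4·(-4) + 3·(-1) = -19
Z[3] = 4·(-1+1i) + 3·(-3-2i) = -13-2i

DFT(4x + 3y) = 4·X + 3·Y = [13, -13+2i, -19, -13-2i]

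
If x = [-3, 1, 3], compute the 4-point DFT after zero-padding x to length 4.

Original 3-point DFT: [1, -5.0000+1.7321i, -5.0000-1.7321i]
Zero-padded 4-point DFT provides frequency interpolation.

DFT_4([x, 0, ...]) = [1, -6-1i, -1, -6+1i]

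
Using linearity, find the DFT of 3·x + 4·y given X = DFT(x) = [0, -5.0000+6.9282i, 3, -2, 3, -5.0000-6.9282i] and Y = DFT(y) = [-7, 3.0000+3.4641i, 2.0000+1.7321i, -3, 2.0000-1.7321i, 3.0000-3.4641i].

By linearity: DFT(3x + 4y) = 3·DFT(x) + 4·DFT(y)
= 3·[0, -5.0000+6.9282i, 3, -2, 3, -5.0000-6.9282i] + 4·[-7, 3.0000+3.4641i, 2.0000+1.7321i, -3, 2.0000-1.7321i, 3.0000-3.4641i]

Computing element-wise:
Z[0] = 3·(0) + 4·(-7) = -28
Z[1] = 3·(-5.0000+6.9282i) + 4·(3.0000+3.4641i) = -3.0000+34.6410i
Z[2] = 3·(3) + 4·(2.0000+1.7321i) = 17.0000+6.9284i
Z[3] = 3·(-2) + 4·(-3) = -18
Z[4] = 3·(3) + 4·(2.0000-1.7321i) = 17.0000-6.9284i
Z[5] = 3·(-5.0000-6.9282i) + 4·(3.0000-3.4641i) = -3.0000-34.6410i

DFT(3x + 4y) = 3·X + 4·Y = [-28, -3.0000+34.6410i, 17.0000+6.9284i, -18, 17.0000-6.9284i, -3.0000-34.6410i]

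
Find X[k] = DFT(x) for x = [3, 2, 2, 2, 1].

X[k] = Σ(n=0 to 4) x[n] · ω_5^(nk)
where ω_5 = e^(-2πi/5)

Computing each X[k]:
X[0] = 10
X[1] = 0.6910-0.9511i
X[2] = 1.8090-0.5878i
X[3] = 1.8090+0.5878i
X[4] = 0.6910+0.9511i

X = [10, 0.6910-0.9511i, 1.8090-0.5878i, 1.8090+0.5878i, 0.6910+0.9511i]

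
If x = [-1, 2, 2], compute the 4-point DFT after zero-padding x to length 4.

Original 3-point DFT: [3, -3, -3]
Zero-padded 4-point DFT provides frequency interpolation.

DFT_4([x, 0, ...]) = [3, -3-2i, -1, -3+2i]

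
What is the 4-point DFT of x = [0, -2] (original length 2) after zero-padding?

Original 2-point DFT: [-2, 2]
Zero-padded 4-point DFT provides frequency interpolation.

DFT_4([x, 0, ...]) = [-2, 2i, 2, -2i]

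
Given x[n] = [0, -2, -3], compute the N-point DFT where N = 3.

X[k] = Σ(n=0 to 2) x[n] · ω_3^(nk)
where ω_3 = e^(-2πi/3)

Computing each X[k]:
X[0] = -5
X[1] = 2.5000-0.8660i
X[2] = 2.5000+0.8660i

X = [-5, 2.5000-0.8660i, 2.5000+0.8660i]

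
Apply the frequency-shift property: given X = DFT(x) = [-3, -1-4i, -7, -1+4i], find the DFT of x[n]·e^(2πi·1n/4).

Modulation property: DFT(ω_4^(-1n)·x[n]) = X[(k-1) mod 4], so circularly shift X by 1 positions.

X[k-1] = [-1+4i, -3, -1-4i, -7]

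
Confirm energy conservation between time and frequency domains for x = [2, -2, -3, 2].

Time domain:
Σ|x[n]|² = |2|² + |-2|² + |-3|² + |2|² = 21.0000

Frequency domain:
(1/4)Σ|X[k]|² = (1/4)(|-1|² + |5+4i|² + |-1|² + |5-4i|²) = (1/4)·84.0000 = 21.0000

Both sides agree, confirming Parseval's theorem.

Σ|x[n]|² = (1/N)Σ|X[k]|² = 21.0000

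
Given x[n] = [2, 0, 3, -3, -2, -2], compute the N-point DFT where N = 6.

X[k] = Σ(n=0 to 5) x[n] · ω_6^(nk)
where ω_6 = e^(-2πi/6)

Computing each X[k]:
X[0] = -2
X[1] = 3.5000-6.0622i
X[2] = -0.5000+2.5981i
X[3] = 8
X[4] = -0.5000-2.5981i
X[5] = 3.5000+6.0622i

X = [-2, 3.5000-6.0622i, -0.5000+2.5981i, 8, -0.5000-2.5981i, 3.5000+6.0622i]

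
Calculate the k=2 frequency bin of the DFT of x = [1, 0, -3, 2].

X[2] = Σ(n=0 to 3) x[n] · ω_4^(2n) where ω_4 = e^(-2πi/4)
= (1)·ω_4^0 + (0)·ω_4^2 + (-3)·ω_4^4 + (2)·ω_4^6

X[2] = -4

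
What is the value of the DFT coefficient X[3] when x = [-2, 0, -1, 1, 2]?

X[3] = Σ(n=0 to 4) x[n] · ω_5^(3n) where ω_5 = e^(-2πi/5)
= (-2)·ω_5^0 + (0)·ω_5^3 + (-1)·ω_5^6 + (1)·ω_5^9 + (2)·ω_5^12

X[3] = -3.6180+0.7265i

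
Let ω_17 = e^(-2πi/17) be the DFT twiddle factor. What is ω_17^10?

ω_17^10 = e^(-2πi·10/17)
= cos(-2π·10/17) + i·sin(-2π·10/17)
= cos(-20π/17) + i·sin(-20π/17)

ω_17^10 = cos(-20π/17) + i·sin(-20π/17) = -0.8502+0.5264i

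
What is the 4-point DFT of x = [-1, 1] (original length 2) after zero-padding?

Original 2-point DFT: [0, -2]
Zero-padded 4-point DFT provides frequency interpolation.

DFT_4([x, 0, ...]) = [0, -1-1i, -2, -1+1i]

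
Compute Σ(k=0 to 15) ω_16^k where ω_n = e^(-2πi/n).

Sum of all nth roots of unity equals 0 for n > 1 (geometric series with r ≠ 1).

0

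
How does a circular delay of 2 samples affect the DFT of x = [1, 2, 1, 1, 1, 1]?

Time shift by 2: X_shifted[k] = ω_6^(2k) · X[k]
Shifted x = [1, 1, 1, 2, 1, 1]

DFT(x[n-2]) = [7, -1, 1, -1, 1, -1]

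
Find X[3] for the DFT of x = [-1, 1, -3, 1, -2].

X[3] = Σ(n=0 to 4) x[n] · ω_5^(3n) where ω_5 = e^(-2πi/5)
= (-1)·ω_5^0 + (1)·ω_5^3 + (-3)·ω_5^6 + (1)·ω_5^9 + (-2)·ω_5^12

X[3] = -0.8090+5.5676i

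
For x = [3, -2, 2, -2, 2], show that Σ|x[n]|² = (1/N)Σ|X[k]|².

Time domain:
Σ|x[n]|² = |3|² + |-2|² + |2|² + |-2|² + |2|² = 25.0000

Frequency domain:
(1/5)Σ|X[k]|² = (1/5)(|3|² + |3.0000+1.4531i|² + |3.0000+6.1554i|² + |3.0000-6.1554i|² + |3.0000-1.4531i|²) = (1/5)·125.0000 = 25.0000

Both sides agree, confirming Parseval's theorem.

Σ|x[n]|² = (1/N)Σ|X[k]|² = 25.0000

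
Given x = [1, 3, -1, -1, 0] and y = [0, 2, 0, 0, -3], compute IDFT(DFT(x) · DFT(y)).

(x ⊛ y)[n] = Σ(m=0 to 4) x[m] · y[(n-m) mod 5]

Computing each output sample:
(x ⊛ y)[0] = -9
(x ⊛ y)[1] = 5
(x ⊛ y)[2] = 9
(x ⊛ y)[3] = -2
(x ⊛ y)[4] = -5

x ⊛ y = [-9, 5, 9, -2, -5]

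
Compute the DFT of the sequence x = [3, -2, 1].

X[k] = Σ(n=0 to 2) x[n] · ω_3^(nk)
where ω_3 = e^(-2πi/3)

Computing each X[k]:
X[0] = 2
X[1] = 3.5000+2.5981i
X[2] = 3.5000-2.5981i

X = [2, 3.5000+2.5981i, 3.5000-2.5981i]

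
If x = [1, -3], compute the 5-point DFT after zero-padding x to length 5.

Original 2-point DFT: [-2, 4]
Zero-padded 5-point DFT provides frequency interpolation.

DFT_5([x, 0, ...]) = [-2, 0.0729+2.8532i, 3.4271+1.7634i, 3.4271-1.7634i, 0.0729-2.8532i]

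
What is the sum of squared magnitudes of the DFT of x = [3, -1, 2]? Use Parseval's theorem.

Parseval: Σ|x[n]|² = (1/N)Σ|X[k]|², so Σ|X[k]|² = N·Σ|x[n]|² = 3·14.0000

Σ|X[k]|² = N·Σ|x[n]|² = 3·14.0000 = 42.0000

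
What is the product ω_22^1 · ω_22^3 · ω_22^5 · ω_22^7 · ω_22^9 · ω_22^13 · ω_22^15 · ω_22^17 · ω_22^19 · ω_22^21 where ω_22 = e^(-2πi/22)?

The primitive 22nd roots of unity are ω_22^k for k coprime to 22: k ∈ {1, 3, 5, 7, 9, 13, 15, 17, 19, 21}
Their product equals the constant term of the cyclotomic polynomial Φ_22(x) up to sign.
For n ≥ 3, the product of all primitive nth roots of unity is 1. (For n=1 it is 1; for n=2 it is -1.)

1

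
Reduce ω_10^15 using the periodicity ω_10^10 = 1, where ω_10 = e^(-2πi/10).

Since ω_10^10 = 1, powers reduce modulo 10.
15 mod 10 = 5
So ω_10^15 = ω_10^5 = e^(-2πi·5/10)

ω_10^15 = ω_10^5 = -1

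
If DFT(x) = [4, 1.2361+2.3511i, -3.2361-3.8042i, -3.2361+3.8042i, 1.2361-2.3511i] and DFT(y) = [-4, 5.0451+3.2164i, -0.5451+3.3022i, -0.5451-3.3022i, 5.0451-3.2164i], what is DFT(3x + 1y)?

By linearity: DFT(3x + 1y) = 3·DFT(x) + 1·DFT(y)
= 3·[4, 1.2361+2.3511i, -3.2361-3.8042i, -3.2361+3.8042i, 1.2361-2.3511i] + 1·[-4, 5.0451+3.2164i, -0.5451+3.3022i, -0.5451-3.3022i, 5.0451-3.2164i]

Computing element-wise:
Z[0] = 3·(4) + 1·(-4) = 8
Z[1] = 3·(1.2361+2.3511i) + 1·(5.0451+3.2164i) = 8.7534+10.2697i
Z[2] = 3·(-3.2361-3.8042i) + 1·(-0.5451+3.3022i) = -10.2534-8.1104i
Z[3] = 3·(-3.2361+3.8042i) + 1·(-0.5451-3.3022i) = -10.2534+8.1104i
Z[4] = 3·(1.2361-2.3511i) + 1·(5.0451-3.2164i) = 8.7534-10.2697i

DFT(3x + 1y) = 3·X + 1·Y = [8, 8.7534+10.2697i, -10.2534-8.1104i, -10.2534+8.1104i, 8.7534-10.2697i]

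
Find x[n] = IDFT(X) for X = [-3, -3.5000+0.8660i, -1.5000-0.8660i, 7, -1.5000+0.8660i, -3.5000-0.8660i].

x[n] = (1/6) Σ(k=0 to 5) X[k] · e^(2πikn/6)

Computing each x[n]:
x[0] = -1
x[1] = -2
x[2] = 1
x[3] = -1
x[4] = 2
x[5] = -2

x = [-1, -2, 1, -1, 2, -2]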